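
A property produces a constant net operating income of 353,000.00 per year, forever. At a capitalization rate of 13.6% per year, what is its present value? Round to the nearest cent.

2595588.24

Level perpetuity: PV = C / r = 353,000.00 / 0.136 = 2,595,588.24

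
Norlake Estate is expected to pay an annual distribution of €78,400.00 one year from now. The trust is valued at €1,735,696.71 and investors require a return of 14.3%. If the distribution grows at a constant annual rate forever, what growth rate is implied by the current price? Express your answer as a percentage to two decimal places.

P = D₁/(r−g) ⇒ g = r − D₁/P = 0.143 − €78,400.00/€1,735,696.71 = 0.097831

9.78%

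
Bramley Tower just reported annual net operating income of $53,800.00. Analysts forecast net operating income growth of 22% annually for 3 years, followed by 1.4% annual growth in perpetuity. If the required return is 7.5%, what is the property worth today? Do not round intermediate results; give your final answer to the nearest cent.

D_1 = 65636.00000
D_2 = 80075.92000
D_3 = 97692.62240
Terminal value at year 3: TV = D_3×(1+g_2)/(r−g_2) = 99060.31911/0.061 = 1623939.65760
P_0 = D_1/(1+r)^1 + D_2/(1+r)^2 + D_3/(1+r)^3 + TV/(1+r)^3
    = 61056.74419 + 69292.30503 + 78638.70896 + 1307207.39163 = 1516195.14981

$1516195.15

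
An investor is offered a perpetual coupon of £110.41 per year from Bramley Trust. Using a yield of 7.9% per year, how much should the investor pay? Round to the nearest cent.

£1397.59

Level perpetuity: PV = C / r = £110.41 / 0.079 = £1,397.59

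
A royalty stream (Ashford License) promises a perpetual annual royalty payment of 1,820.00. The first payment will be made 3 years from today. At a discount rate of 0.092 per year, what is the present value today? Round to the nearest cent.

16589.69

Value at end of year 2: C / r = 1,820.00 / 0.092 = 19,782.6087
Discount to today: PV = 19,782.6087 / (1 + 0.092)^2 = 19,782.6087 / 1.192464 = 16,589.69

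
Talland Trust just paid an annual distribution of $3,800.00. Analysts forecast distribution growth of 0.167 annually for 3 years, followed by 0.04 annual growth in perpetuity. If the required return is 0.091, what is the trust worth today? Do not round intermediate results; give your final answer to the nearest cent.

D_1 = 4434.60000
D_2 = 5175.17820
D_3 = 6039.43296
Terminal value at year 3: TV = D_3×(1+g_2)/(r−g_2) = 6281.01028/0.051 = 123157.06427
P_0 = D_1/(1+r)^1 + D_2/(1+r)^2 + D_3/(1+r)^3 + TV/(1+r)^3
    = 4064.71127 + 4347.86256 + 4650.73842 + 94838.58730 = 107901.89956

$107901.90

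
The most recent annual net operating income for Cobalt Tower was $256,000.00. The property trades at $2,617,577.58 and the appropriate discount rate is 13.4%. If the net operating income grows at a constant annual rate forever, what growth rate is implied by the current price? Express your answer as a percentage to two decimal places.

P = D₀(1+g)/(r−g) ⇒ P(r−g) = D₀(1+g) ⇒ g(P+D₀) = P·r − D₀
g = (P·r − D₀)/(P + D₀) = ($2,617,577.58×0.134 − $256,000.00) / ($2,617,577.58 + $256,000.00) = 0.032975

3.30%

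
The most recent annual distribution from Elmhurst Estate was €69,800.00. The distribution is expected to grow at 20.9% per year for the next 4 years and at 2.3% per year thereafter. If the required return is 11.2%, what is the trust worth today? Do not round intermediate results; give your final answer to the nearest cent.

D_1 = 84388.20000
D_2 = 102025.33380
D_3 = 123348.62856
D_4 = 149128.49193
Terminal value at year 4: TV = D_4×(1+g_2)/(r−g_2) = 152558.44725/0.089 = 1714139.85673
P_0 = D_1/(1+r)^1 + D_2/(1+r)^2 + D_3/(1+r)^3 + D_4/(1+r)^4 + TV/(1+r)^4
    = 75888.66906 + 82508.45405 + 89705.68430 + 97530.73050 + 1121055.47533 = 1466689.01324

€1466689.01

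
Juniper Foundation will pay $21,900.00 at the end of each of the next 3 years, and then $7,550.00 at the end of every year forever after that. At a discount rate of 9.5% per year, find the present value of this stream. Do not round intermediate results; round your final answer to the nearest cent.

PV of 3-year annuity: $21,900.00 × [1 − (1+0.095)^−3] / 0.095 = 54945.05953
Perpetuity value at year 3: $7,550.00 / 0.095 = 79473.68421
PV of perpetuity: 79473.68421 / (1+0.095)^3 = 60531.43766
Total PV = 54945.05953 + 60531.43766 = 115476.49719

$115476.50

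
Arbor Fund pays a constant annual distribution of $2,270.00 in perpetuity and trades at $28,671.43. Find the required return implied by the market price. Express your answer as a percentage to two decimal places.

P = C/r ⇒ r = C/P = $2,270.00/$28,671.43 = 0.079173

7.92%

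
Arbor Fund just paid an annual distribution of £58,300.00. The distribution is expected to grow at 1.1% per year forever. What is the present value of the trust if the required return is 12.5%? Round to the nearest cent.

£517028.95

D₁ = D₀ × (1 + g) = £58,300.00 × 1.011 = £58,941.3000
Growing perpetuity: P = D₁ / (r − g) = £58,941.3000 / (0.125 − 0.011) = £517,028.95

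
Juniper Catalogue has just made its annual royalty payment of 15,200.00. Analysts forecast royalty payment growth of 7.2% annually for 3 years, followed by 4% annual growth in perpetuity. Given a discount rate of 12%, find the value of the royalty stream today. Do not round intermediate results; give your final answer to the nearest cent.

D_1 = 16294.40000
D_2 = 17467.59680
D_3 = 18725.26377
Terminal value at year 3: TV = D_3×(1+g_2)/(r−g_2) = 19474.27432/0.08 = 243428.42900
P_0 = D_1/(1+r)^1 + D_2/(1+r)^2 + D_3/(1+r)^3 + TV/(1+r)^3
    = 14548.57143 + 13925.06122 + 13328.27289 + 173267.54752 = 215069.45306

215069.45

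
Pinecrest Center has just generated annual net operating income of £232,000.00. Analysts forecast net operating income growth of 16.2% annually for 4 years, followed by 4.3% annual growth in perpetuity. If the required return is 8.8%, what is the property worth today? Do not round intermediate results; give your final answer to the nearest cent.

D_1 = 269584.00000
D_2 = 313256.60800
D_3 = 364004.17850
D_4 = 422972.85541
Terminal value at year 4: TV = D_4×(1+g_2)/(r−g_2) = 441160.68820/0.045 = 9803570.84878
P_0 = D_1/(1+r)^1 + D_2/(1+r)^2 + D_3/(1+r)^3 + D_4/(1+r)^4 + TV/(1+r)^4
    = 247779.41176 + 264632.05558 + 282630.92701 + 301853.98638 + 6996304.61766 = 8093200.99840

£8093201.00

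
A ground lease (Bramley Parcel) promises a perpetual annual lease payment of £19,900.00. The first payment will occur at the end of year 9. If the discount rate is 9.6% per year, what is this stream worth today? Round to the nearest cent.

£99562.87

Value at end of year 8: C / r = £19,900.00 / 0.096 = £207,291.6667
Discount to today: PV = £207,291.6667 / (1 + 0.096)^8 = £207,291.6667 / 2.082018 = £99,562.87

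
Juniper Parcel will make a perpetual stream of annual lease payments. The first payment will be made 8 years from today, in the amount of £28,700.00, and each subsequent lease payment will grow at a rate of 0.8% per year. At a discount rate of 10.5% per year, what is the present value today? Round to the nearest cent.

Value at end of year 7: C₁ / (r − g) = £28,700.00 / (0.105 − 0.008) = £295,876.2887
Discount to today: PV = £295,876.2887 / (1 + 0.105)^7 = £295,876.2887 / 2.011574 = £147,086.97

£147086.97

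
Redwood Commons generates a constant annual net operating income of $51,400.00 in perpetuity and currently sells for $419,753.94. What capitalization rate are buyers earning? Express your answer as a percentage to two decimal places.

12.25%

P = C/r ⇒ r = C/P = $51,400.00/$419,753.94 = 0.122453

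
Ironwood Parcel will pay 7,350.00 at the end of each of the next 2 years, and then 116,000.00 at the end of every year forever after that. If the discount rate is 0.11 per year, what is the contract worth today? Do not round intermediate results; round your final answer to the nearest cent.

PV of 2-year annuity: 7,350.00 × [1 − (1+0.11)^−2] / 0.11 = 12587.04651
Perpetuity value at year 2: 116,000.00 / 0.11 = 1054545.45455
PV of perpetuity: 1054545.45455 / (1+0.11)^2 = 855892.74778
Total PV = 12587.04651 + 855892.74778 = 868479.79429

868479.79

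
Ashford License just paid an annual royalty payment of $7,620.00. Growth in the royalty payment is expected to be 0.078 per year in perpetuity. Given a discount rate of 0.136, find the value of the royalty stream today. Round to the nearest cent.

$141626.90

D₁ = D₀ × (1 + g) = $7,620.00 × 1.078 = $8,214.3600
Growing perpetuity: P = D₁ / (r − g) = $8,214.3600 / (0.136 − 0.078) = $141,626.90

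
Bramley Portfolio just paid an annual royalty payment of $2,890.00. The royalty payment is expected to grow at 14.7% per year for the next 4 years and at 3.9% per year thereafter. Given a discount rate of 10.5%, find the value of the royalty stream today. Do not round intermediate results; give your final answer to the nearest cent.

D_1 = 3314.83000
D_2 = 3802.11001
D_3 = 4361.02018
D_4 = 5002.09015
Terminal value at year 4: TV = D_4×(1+g_2)/(r−g_2) = 5197.17166/0.066 = 78745.02521
P_0 = D_1/(1+r)^1 + D_2/(1+r)^2 + D_3/(1+r)^3 + D_4/(1+r)^4 + TV/(1+r)^4
    = 2999.84615 + 3113.86746 + 3232.22260 + 3355.07631 + 52817.03461 = 65518.04713

$65518.05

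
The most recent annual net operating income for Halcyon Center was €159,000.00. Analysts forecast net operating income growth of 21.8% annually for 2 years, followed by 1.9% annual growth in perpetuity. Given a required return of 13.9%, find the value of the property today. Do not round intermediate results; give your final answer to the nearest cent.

€1895813.26

D_1 = 193662.00000
D_2 = 235880.31600
Terminal value at year 2: TV = D_2×(1+g_2)/(r−g_2) = 240362.04200/0.12 = 2003017.01670
P_0 = D_1/(1+r)^1 + D_2/(1+r)^2 + TV/(1+r)^2
    = 170028.09482 + 181821.08823 + 1543964.07420 = 1895813.25724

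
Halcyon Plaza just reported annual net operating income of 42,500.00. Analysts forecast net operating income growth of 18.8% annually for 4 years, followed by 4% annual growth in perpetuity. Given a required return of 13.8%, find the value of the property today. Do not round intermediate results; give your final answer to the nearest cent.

725176.28

D_1 = 50490.00000
D_2 = 59982.12000
D_3 = 71258.75856
D_4 = 84655.40517
Terminal value at year 4: TV = D_4×(1+g_2)/(r−g_2) = 88041.62138/0.098 = 898383.89159
P_0 = D_1/(1+r)^1 + D_2/(1+r)^2 + D_3/(1+r)^3 + D_4/(1+r)^4 + TV/(1+r)^4
    = 44367.31107 + 46316.66569 + 48351.66857 + 50476.08284 + 535664.55254 = 725176.28071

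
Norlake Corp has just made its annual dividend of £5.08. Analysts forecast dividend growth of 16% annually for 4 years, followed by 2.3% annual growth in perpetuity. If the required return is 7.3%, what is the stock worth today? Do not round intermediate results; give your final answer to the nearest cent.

£166.76

D_1 = 5.89280
D_2 = 6.83565
D_3 = 7.92935
D_4 = 9.19805
Terminal value at year 4: TV = D_4×(1+g_2)/(r−g_2) = 9.40960/0.05 = 188.19206
P_0 = D_1/(1+r)^1 + D_2/(1+r)^2 + D_3/(1+r)^3 + D_4/(1+r)^4 + TV/(1+r)^4
    = 5.49189 + 5.93718 + 6.41857 + 6.93900 + 141.97191 = 166.75855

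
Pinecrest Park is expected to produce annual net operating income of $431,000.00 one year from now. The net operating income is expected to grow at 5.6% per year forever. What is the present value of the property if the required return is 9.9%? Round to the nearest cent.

Growing perpetuity: P = D₁ / (r − g) = $431,000.0000 / (0.099 − 0.056) = $10,023,255.81

$10023255.81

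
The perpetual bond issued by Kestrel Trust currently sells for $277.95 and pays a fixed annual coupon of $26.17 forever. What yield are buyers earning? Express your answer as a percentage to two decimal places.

9.42%

P = C/r ⇒ r = C/P = $26.17/$277.95 = 0.094154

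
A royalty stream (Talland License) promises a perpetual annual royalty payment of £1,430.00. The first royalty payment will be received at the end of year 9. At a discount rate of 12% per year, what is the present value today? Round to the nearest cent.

£4812.94

Value at end of year 8: C / r = £1,430.00 / 0.12 = £11,916.6667
Discount to today: PV = £11,916.6667 / (1 + 0.12)^8 = £11,916.6667 / 2.475963 = £4,812.94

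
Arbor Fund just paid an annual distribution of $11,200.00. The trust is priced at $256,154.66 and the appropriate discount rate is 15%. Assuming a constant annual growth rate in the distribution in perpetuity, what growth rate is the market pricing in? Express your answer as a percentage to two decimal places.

P = D₀(1+g)/(r−g) ⇒ P(r−g) = D₀(1+g) ⇒ g(P+D₀) = P·r − D₀
g = (P·r − D₀)/(P + D₀) = ($256,154.66×0.15 − $11,200.00) / ($256,154.66 + $11,200.00) = 0.101824

10.18%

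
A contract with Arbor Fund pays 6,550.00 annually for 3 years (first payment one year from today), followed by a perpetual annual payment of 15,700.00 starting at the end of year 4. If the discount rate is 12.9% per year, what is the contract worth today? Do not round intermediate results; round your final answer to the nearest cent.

PV of 3-year annuity: 6,550.00 × [1 − (1+0.129)^−3] / 0.129 = 15491.84777
Perpetuity value at year 3: 15,700.00 / 0.129 = 121705.42636
PV of perpetuity: 121705.42636 / (1+0.129)^3 = 84572.29506
Total PV = 15491.84777 + 84572.29506 = 100064.14283

100064.14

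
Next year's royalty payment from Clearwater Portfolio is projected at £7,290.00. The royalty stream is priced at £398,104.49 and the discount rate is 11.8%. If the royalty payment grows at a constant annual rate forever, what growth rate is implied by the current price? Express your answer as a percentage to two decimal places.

9.97%

P = D₁/(r−g) ⇒ g = r − D₁/P = 0.118 − £7,290.00/£398,104.49 = 0.099688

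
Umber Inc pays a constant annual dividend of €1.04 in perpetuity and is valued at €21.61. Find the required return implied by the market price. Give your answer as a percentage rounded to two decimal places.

P = C/r ⇒ r = C/P = €1.04/€21.61 = 0.048126

4.81%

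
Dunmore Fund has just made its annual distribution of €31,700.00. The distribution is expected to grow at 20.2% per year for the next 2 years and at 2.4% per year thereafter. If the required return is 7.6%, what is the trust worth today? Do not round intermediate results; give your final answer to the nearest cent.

€853975.97

D_1 = 38103.40000
D_2 = 45800.28680
Terminal value at year 2: TV = D_2×(1+g_2)/(r−g_2) = 46899.49368/0.052 = 901913.34006
P_0 = D_1/(1+r)^1 + D_2/(1+r)^2 + TV/(1+r)^2
    = 35412.08178 + 39558.84973 + 779005.04075 = 853975.97226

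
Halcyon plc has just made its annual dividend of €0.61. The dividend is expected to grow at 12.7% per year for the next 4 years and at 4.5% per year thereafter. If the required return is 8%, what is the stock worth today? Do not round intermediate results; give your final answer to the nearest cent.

D_1 = 0.68747
D_2 = 0.77478
D_3 = 0.87318
D_4 = 0.98407
Terminal value at year 4: TV = D_4×(1+g_2)/(r−g_2) = 1.02835/0.035 = 29.38149
P_0 = D_1/(1+r)^1 + D_2/(1+r)^2 + D_3/(1+r)^3 + D_4/(1+r)^4 + TV/(1+r)^4
    = 0.63655 + 0.66425 + 0.69315 + 0.72332 + 21.59627 = 24.31354

€24.31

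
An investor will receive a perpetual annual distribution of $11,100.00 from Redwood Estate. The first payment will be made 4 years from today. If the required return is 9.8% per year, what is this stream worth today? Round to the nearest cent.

$85563.76

Value at end of year 3: C / r = $11,100.00 / 0.098 = $113,265.3061
Discount to today: PV = $113,265.3061 / (1 + 0.098)^3 = $113,265.3061 / 1.323753 = $85,563.76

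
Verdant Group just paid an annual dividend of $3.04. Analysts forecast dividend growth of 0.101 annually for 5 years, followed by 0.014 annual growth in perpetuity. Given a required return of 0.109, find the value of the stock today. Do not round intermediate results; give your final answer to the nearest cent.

D_1 = 3.34704
D_2 = 3.68509
D_3 = 4.05729
D_4 = 4.46707
D_5 = 4.91825
Terminal value at year 5: TV = D_5×(1+g_2)/(r−g_2) = 4.98710/0.095 = 52.49580
P_0 = D_1/(1+r)^1 + D_2/(1+r)^2 + D_3/(1+r)^3 + D_4/(1+r)^4 + D_5/(1+r)^5 + TV/(1+r)^5
    = 3.01807 + 2.99630 + 2.97468 + 2.95323 + 2.93192 + 31.29441 = 46.16861

$46.17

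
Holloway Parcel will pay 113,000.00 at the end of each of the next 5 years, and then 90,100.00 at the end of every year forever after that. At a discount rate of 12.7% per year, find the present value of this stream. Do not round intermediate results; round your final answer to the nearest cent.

790586.50

PV of 5-year annuity: 113,000.00 × [1 − (1+0.127)^−5] / 0.127 = 400373.72162
Perpetuity value at year 5: 90,100.00 / 0.127 = 709448.81890
PV of perpetuity: 709448.81890 / (1+0.127)^5 = 390212.78069
Total PV = 400373.72162 + 390212.78069 = 790586.50231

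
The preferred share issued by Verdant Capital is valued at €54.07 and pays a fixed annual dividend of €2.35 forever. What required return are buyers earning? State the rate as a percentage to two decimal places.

P = C/r ⇒ r = C/P = €2.35/€54.07 = 0.043462

4.35%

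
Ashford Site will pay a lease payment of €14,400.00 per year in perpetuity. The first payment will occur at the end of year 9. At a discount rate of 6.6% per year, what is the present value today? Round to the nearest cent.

Value at end of year 8: C / r = €14,400.00 / 0.066 = €218,181.8182
Discount to today: PV = €218,181.8182 / (1 + 0.066)^8 = €218,181.8182 / 1.667468 = €130,846.14

€130846.14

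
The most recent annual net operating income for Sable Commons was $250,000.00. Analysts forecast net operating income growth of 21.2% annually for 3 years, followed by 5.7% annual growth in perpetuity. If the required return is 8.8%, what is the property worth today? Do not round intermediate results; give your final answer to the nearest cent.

D_1 = 303000.00000
D_2 = 367236.00000
D_3 = 445090.03200
Terminal value at year 3: TV = D_3×(1+g_2)/(r−g_2) = 470460.16382/0.031 = 15176134.31690
P_0 = D_1/(1+r)^1 + D_2/(1+r)^2 + D_3/(1+r)^3 + TV/(1+r)^3
    = 278492.64706 + 310232.61786 + 345590.01181 + 11783504.59626 = 12717819.87300

$12717819.87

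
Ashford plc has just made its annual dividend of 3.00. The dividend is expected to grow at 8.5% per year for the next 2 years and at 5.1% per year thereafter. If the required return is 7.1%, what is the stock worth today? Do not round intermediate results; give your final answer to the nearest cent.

167.92

D_1 = 3.25500
D_2 = 3.53167
Terminal value at year 2: TV = D_2×(1+g_2)/(r−g_2) = 3.71179/0.02 = 185.58952
P_0 = D_1/(1+r)^1 + D_2/(1+r)^2 + TV/(1+r)^2
    = 3.03922 + 3.07894 + 161.79851 = 167.91667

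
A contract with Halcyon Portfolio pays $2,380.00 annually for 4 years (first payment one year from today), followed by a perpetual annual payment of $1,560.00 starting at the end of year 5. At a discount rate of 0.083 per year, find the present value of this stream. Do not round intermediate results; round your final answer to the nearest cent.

$21493.09

PV of 4-year annuity: $2,380.00 × [1 − (1+0.083)^−4] / 0.083 = 7830.50808
Perpetuity value at year 4: $1,560.00 / 0.083 = 18795.18072
PV of perpetuity: 18795.18072 / (1+0.083)^4 = 13662.57879
Total PV = 7830.50808 + 13662.57879 = 21493.08687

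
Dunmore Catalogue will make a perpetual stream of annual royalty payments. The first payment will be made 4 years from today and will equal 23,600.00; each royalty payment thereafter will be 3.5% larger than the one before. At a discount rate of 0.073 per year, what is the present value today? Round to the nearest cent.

502723.56

Value at end of year 3: C₁ / (r − g) = 23,600.00 / (0.073 − 0.035) = 621,052.6316
Discount to today: PV = 621,052.6316 / (1 + 0.073)^3 = 621,052.6316 / 1.235376 = 502,723.56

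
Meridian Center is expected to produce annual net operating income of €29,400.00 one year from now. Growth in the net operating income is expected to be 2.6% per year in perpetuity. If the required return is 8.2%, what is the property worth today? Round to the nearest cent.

Growing perpetuity: P = D₁ / (r − g) = €29,400.0000 / (0.082 − 0.026) = €525,000.00

€525000.00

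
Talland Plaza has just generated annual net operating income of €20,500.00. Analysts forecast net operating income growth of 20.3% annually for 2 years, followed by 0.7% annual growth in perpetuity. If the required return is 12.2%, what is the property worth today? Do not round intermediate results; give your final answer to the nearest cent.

D_1 = 24661.50000
D_2 = 29667.78450
Terminal value at year 2: TV = D_2×(1+g_2)/(r−g_2) = 29875.45899/0.115 = 259786.59993
P_0 = D_1/(1+r)^1 + D_2/(1+r)^2 + TV/(1+r)^2
    = 21979.94652 + 23566.73411 + 206362.61953 = 251909.30016

€251909.30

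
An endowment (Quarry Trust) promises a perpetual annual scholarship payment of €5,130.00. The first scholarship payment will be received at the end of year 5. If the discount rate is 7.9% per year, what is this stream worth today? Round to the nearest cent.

€47907.61

Value at end of year 4: C / r = €5,130.00 / 0.079 = €64,936.7089
Discount to today: PV = €64,936.7089 / (1 + 0.079)^4 = €64,936.7089 / 1.355457 = €47,907.61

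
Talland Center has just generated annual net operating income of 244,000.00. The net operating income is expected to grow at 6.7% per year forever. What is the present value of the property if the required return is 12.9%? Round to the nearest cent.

D₁ = D₀ × (1 + g) = 244,000.00 × 1.067 = 260,348.0000
Growing perpetuity: P = D₁ / (r − g) = 260,348.0000 / (0.129 − 0.067) = 4,199,161.29

4199161.29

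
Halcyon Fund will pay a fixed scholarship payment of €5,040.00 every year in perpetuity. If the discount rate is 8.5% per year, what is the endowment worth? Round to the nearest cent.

Level perpetuity: PV = C / r = €5,040.00 / 0.085 = €59,294.12

€59294.12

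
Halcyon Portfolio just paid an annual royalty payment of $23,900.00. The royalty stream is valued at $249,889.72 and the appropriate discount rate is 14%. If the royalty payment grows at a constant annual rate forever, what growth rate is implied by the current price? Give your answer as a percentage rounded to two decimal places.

4.05%

P = D₀(1+g)/(r−g) ⇒ P(r−g) = D₀(1+g) ⇒ g(P+D₀) = P·r − D₀
g = (P·r − D₀)/(P + D₀) = ($249,889.72×0.14 − $23,900.00) / ($249,889.72 + $23,900.00) = 0.040486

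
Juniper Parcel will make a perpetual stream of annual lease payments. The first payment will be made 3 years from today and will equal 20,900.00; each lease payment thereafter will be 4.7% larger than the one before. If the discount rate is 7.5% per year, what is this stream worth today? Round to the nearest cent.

Value at end of year 2: C₁ / (r − g) = 20,900.00 / (0.075 − 0.047) = 746,428.5714
Discount to today: PV = 746,428.5714 / (1 + 0.075)^2 = 746,428.5714 / 1.155625 = 645,908.99

645908.99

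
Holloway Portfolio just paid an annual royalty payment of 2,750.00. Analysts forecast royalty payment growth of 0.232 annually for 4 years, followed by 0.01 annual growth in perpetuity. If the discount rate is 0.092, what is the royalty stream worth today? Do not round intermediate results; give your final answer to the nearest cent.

69884.63

D_1 = 3388.00000
D_2 = 4174.01600
D_3 = 5142.38771
D_4 = 6335.42166
Terminal value at year 4: TV = D_4×(1+g_2)/(r−g_2) = 6398.77588/0.082 = 78033.85217
P_0 = D_1/(1+r)^1 + D_2/(1+r)^2 + D_3/(1+r)^3 + D_4/(1+r)^4 + TV/(1+r)^4
    = 3102.56410 + 3500.32873 + 3949.08882 + 4455.38226 + 54877.26935 = 69884.63327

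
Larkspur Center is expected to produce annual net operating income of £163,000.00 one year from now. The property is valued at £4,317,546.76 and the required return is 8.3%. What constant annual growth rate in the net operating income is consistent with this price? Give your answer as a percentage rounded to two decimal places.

P = D₁/(r−g) ⇒ g = r − D₁/P = 0.083 − £163,000.00/£4,317,546.76 = 0.045247

4.52%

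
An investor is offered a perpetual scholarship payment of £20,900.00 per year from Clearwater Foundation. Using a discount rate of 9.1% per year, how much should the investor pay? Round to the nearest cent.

£229670.33

Level perpetuity: PV = C / r = £20,900.00 / 0.091 = £229,670.33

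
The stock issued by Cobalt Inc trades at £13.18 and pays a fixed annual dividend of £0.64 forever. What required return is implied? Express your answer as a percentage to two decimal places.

4.86%

P = C/r ⇒ r = C/P = £0.64/£13.18 = 0.048558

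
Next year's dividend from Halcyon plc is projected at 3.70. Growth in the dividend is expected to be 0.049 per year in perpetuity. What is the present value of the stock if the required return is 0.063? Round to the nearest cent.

264.29

Growing perpetuity: P = D₁ / (r − g) = 3.7000 / (0.063 − 0.049) = 264.29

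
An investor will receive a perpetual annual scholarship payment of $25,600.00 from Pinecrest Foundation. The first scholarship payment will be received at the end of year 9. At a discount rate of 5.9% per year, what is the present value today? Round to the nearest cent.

Value at end of year 8: C / r = $25,600.00 / 0.059 = $433,898.3051
Discount to today: PV = $433,898.3051 / (1 + 0.059)^8 = $433,898.3051 / 1.581859 = $274,296.50

$274296.50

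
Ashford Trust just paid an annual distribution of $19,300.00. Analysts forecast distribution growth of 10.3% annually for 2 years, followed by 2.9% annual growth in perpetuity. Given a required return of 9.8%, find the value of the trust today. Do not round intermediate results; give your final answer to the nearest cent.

$329313.10

D_1 = 21287.90000
D_2 = 23480.55370
Terminal value at year 2: TV = D_2×(1+g_2)/(r−g_2) = 24161.48976/0.069 = 350166.51822
P_0 = D_1/(1+r)^1 + D_2/(1+r)^2 + TV/(1+r)^2
    = 19387.88707 + 19476.17435 + 290449.03486 = 329313.09628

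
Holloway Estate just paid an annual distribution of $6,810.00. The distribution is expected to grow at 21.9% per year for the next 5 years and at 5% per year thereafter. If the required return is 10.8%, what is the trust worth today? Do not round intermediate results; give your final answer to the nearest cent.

$244471.10

D_1 = 8301.39000
D_2 = 10119.39441
D_3 = 12335.54179
D_4 = 15037.02544
D_5 = 18330.13401
Terminal value at year 5: TV = D_5×(1+g_2)/(r−g_2) = 19246.64071/0.058 = 331838.63290
P_0 = D_1/(1+r)^1 + D_2/(1+r)^2 + D_3/(1+r)^3 + D_4/(1+r)^4 + D_5/(1+r)^5 + TV/(1+r)^5
    = 7492.22924 + 8242.80455 + 9068.57288 + 9977.06709 + 10976.57472 + 198713.85267 = 244471.10116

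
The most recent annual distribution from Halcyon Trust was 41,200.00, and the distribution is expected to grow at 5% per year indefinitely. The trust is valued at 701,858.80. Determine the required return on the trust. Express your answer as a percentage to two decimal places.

D₁ = 41,200.00 × 1.05 = 43,260.0000
P = D₁/(r − g) ⇒ r = D₁/P + g = 43,260.0000/701,858.80 + 0.05 = 0.061636 + 0.05 = 0.111636

11.16%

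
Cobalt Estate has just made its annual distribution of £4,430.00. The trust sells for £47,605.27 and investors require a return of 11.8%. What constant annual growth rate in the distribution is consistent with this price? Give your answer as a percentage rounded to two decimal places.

P = D₀(1+g)/(r−g) ⇒ P(r−g) = D₀(1+g) ⇒ g(P+D₀) = P·r − D₀
g = (P·r − D₀)/(P + D₀) = (£47,605.27×0.118 − £4,430.00) / (£47,605.27 + £4,430.00) = 0.022820

2.28%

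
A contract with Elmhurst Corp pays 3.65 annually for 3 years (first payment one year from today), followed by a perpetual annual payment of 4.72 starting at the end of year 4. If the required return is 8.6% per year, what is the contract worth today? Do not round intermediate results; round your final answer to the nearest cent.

PV of 3-year annuity: 3.65 × [1 − (1+0.086)^−3] / 0.086 = 9.30549
Perpetuity value at year 3: 4.72 / 0.086 = 54.88372
PV of perpetuity: 54.88372 / (1+0.086)^3 = 42.85032
Total PV = 9.30549 + 42.85032 = 52.15581

52.16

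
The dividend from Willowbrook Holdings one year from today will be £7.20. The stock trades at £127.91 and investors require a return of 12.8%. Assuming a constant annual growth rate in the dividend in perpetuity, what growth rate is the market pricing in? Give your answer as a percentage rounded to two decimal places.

7.17%

P = D₁/(r−g) ⇒ g = r − D₁/P = 0.128 − £7.20/£127.91 = 0.071710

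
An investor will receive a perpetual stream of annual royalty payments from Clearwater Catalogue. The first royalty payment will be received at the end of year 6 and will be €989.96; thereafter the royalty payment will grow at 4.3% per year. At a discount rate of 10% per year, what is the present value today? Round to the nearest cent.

€10783.99

Value at end of year 5: C₁ / (r − g) = €989.96 / (0.1 − 0.043) = €17,367.7193
Discount to today: PV = €17,367.7193 / (1 + 0.1)^5 = €17,367.7193 / 1.610510 = €10,783.99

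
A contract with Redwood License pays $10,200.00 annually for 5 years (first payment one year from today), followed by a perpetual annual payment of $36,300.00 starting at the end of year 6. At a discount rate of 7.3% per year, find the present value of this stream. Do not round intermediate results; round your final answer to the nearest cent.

$391099.26

PV of 5-year annuity: $10,200.00 × [1 − (1+0.073)^−5] / 0.073 = 41488.21071
Perpetuity value at year 5: $36,300.00 / 0.073 = 497260.27397
PV of perpetuity: 497260.27397 / (1+0.073)^5 = 349611.05351
Total PV = 41488.21071 + 349611.05351 = 391099.26422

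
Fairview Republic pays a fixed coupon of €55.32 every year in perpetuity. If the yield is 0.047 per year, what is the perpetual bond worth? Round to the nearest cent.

Level perpetuity: PV = C / r = €55.32 / 0.047 = €1,177.02

€1177.02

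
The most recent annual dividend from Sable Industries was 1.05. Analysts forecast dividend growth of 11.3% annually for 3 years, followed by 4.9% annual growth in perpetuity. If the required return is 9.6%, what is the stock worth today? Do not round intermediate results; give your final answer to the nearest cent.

27.79

D_1 = 1.16865
D_2 = 1.30071
D_3 = 1.44769
Terminal value at year 3: TV = D_3×(1+g_2)/(r−g_2) = 1.51862/0.047 = 32.31115
P_0 = D_1/(1+r)^1 + D_2/(1+r)^2 + D_3/(1+r)^3 + TV/(1+r)^3
    = 1.06629 + 1.08283 + 1.09962 + 24.54261 = 27.79134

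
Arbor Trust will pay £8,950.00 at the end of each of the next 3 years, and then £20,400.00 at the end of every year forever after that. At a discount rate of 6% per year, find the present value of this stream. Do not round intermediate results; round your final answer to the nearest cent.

PV of 3-year annuity: £8,950.00 × [1 − (1+0.06)^−3] / 0.06 = 23923.45695
Perpetuity value at year 3: £20,400.00 / 0.06 = 340000.00000
PV of perpetuity: 340000.00000 / (1+0.06)^3 = 285470.55623
Total PV = 23923.45695 + 285470.55623 = 309394.01318

£309394.01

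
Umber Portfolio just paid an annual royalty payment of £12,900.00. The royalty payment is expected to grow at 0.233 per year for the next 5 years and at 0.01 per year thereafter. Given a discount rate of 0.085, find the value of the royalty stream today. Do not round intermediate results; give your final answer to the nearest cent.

£425456.42

D_1 = 15905.70000
D_2 = 19611.72810
D_3 = 24181.26075
D_4 = 29815.49450
D_5 = 36762.50472
Terminal value at year 5: TV = D_5×(1+g_2)/(r−g_2) = 37130.12977/0.075 = 495068.39690
P_0 = D_1/(1+r)^1 + D_2/(1+r)^2 + D_3/(1+r)^3 + D_4/(1+r)^4 + D_5/(1+r)^5 + TV/(1+r)^5
    = 14659.63134 + 16659.28612 + 18931.70487 + 21514.09410 + 24448.73551 + 329242.97157 = 425456.42351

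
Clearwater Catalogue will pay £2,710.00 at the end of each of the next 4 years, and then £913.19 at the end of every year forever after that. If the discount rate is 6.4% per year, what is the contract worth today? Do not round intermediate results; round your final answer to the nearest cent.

PV of 4-year annuity: £2,710.00 × [1 − (1+0.064)^−4] / 0.064 = 9305.06106
Perpetuity value at year 4: £913.19 / 0.064 = 14268.59375
PV of perpetuity: 14268.59375 / (1+0.064)^4 = 11133.06286
Total PV = 9305.06106 + 11133.06286 = 20438.12392

£20438.12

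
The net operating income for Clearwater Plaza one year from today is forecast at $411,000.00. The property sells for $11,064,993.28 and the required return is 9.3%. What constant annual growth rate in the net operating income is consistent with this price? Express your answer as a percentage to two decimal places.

5.59%

P = D₁/(r−g) ⇒ g = r − D₁/P = 0.093 − $411,000.00/$11,064,993.28 = 0.055856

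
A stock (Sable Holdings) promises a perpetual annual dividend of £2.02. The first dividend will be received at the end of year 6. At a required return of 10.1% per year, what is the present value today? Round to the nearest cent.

£12.36

Value at end of year 5: C / r = £2.02 / 0.101 = £20.0000
Discount to today: PV = £20.0000 / (1 + 0.101)^5 = £20.0000 / 1.617844 = £12.36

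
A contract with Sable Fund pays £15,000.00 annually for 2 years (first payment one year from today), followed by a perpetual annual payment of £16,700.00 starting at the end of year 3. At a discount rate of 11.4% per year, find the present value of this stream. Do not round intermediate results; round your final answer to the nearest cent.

£143595.33

PV of 2-year annuity: £15,000.00 × [1 − (1+0.114)^−2] / 0.114 = 25552.05657
Perpetuity value at year 2: £16,700.00 / 0.114 = 146491.22807
PV of perpetuity: 146491.22807 / (1+0.114)^2 = 118043.27175
Total PV = 25552.05657 + 118043.27175 = 143595.32833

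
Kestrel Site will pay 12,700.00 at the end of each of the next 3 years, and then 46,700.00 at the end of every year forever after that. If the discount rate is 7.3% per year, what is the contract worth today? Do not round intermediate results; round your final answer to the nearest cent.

550986.09

PV of 3-year annuity: 12,700.00 × [1 − (1+0.073)^−3] / 0.073 = 33146.97528
Perpetuity value at year 3: 46,700.00 / 0.073 = 639726.02740
PV of perpetuity: 639726.02740 / (1+0.073)^3 = 517839.11829
Total PV = 33146.97528 + 517839.11829 = 550986.09357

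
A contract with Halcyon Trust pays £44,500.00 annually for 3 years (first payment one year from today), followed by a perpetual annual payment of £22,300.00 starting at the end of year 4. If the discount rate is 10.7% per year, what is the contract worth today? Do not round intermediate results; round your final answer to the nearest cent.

£262946.00

PV of 3-year annuity: £44,500.00 × [1 − (1+0.107)^−3] / 0.107 = 109315.22676
Perpetuity value at year 3: £22,300.00 / 0.107 = 208411.21495
PV of perpetuity: 208411.21495 / (1+0.107)^3 = 153630.77547
Total PV = 109315.22676 + 153630.77547 = 262946.00224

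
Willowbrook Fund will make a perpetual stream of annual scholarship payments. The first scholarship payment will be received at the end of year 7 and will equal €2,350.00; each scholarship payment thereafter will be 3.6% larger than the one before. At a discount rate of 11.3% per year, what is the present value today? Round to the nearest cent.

Value at end of year 6: C₁ / (r − g) = €2,350.00 / (0.113 − 0.036) = €30,519.4805
Discount to today: PV = €30,519.4805 / (1 + 0.113)^6 = €30,519.4805 / 1.900951 = €16,054.85

€16054.85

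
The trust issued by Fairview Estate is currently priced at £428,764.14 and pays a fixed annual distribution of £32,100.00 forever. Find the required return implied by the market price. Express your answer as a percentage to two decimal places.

P = C/r ⇒ r = C/P = £32,100.00/£428,764.14 = 0.074866

7.49%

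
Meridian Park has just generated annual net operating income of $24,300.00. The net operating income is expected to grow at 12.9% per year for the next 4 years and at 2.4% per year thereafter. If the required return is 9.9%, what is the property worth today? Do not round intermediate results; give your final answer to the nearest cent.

$473530.07

D_1 = 27434.70000
D_2 = 30973.77630
D_3 = 34969.39344
D_4 = 39480.44520
Terminal value at year 4: TV = D_4×(1+g_2)/(r−g_2) = 40427.97588/0.075 = 539039.67842
P_0 = D_1/(1+r)^1 + D_2/(1+r)^2 + D_3/(1+r)^3 + D_4/(1+r)^4 + TV/(1+r)^4
    = 24963.33030 + 25644.76789 + 26344.80705 + 27063.95556 + 369513.20654 = 473530.06733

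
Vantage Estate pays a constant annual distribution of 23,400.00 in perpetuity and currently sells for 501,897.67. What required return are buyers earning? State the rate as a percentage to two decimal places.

4.66%

P = C/r ⇒ r = C/P = 23,400.00/501,897.67 = 0.046623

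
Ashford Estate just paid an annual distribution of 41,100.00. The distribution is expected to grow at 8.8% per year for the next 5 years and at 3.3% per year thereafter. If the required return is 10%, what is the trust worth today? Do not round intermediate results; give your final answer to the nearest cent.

798729.49

D_1 = 44716.80000
D_2 = 48651.87840
D_3 = 52933.24370
D_4 = 57591.36914
D_5 = 62659.40963
Terminal value at year 5: TV = D_5×(1+g_2)/(r−g_2) = 64727.17015/0.067 = 966077.16638
P_0 = D_1/(1+r)^1 + D_2/(1+r)^2 + D_3/(1+r)^3 + D_4/(1+r)^4 + D_5/(1+r)^5 + TV/(1+r)^5
    = 40651.63636 + 40208.16397 + 39769.52945 + 39335.68004 + 38906.56353 + 599857.91232 = 798729.48567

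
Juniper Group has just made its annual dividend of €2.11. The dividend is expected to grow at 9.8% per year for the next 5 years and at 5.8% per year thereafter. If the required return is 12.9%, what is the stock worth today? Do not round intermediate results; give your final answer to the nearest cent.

€37.07

D_1 = 2.31678
D_2 = 2.54382
D_3 = 2.79312
D_4 = 3.06684
D_5 = 3.36740
Terminal value at year 5: TV = D_5×(1+g_2)/(r−g_2) = 3.56270/0.071 = 50.17894
P_0 = D_1/(1+r)^1 + D_2/(1+r)^2 + D_3/(1+r)^3 + D_4/(1+r)^4 + D_5/(1+r)^5 + TV/(1+r)^5
    = 2.05206 + 1.99572 + 1.94092 + 1.88763 + 1.83580 + 27.35595 = 37.06807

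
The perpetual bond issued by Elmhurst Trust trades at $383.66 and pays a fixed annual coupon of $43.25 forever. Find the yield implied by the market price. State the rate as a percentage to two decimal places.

11.27%

P = C/r ⇒ r = C/P = $43.25/$383.66 = 0.112730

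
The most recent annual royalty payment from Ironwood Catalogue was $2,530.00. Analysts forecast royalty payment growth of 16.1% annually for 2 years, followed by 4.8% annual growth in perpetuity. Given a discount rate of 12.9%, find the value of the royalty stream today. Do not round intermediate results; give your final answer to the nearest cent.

D_1 = 2937.33000
D_2 = 3410.24013
Terminal value at year 2: TV = D_2×(1+g_2)/(r−g_2) = 3573.93166/0.081 = 44122.61304
P_0 = D_1/(1+r)^1 + D_2/(1+r)^2 + TV/(1+r)^2
    = 2601.70948 + 2675.45146 + 34615.71771 = 39892.87865

$39892.88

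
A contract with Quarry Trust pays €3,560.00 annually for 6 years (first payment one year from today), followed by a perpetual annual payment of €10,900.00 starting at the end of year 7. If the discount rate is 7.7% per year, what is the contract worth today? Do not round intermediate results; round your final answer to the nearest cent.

€107315.47

PV of 6-year annuity: €3,560.00 × [1 − (1+0.077)^−6] / 0.077 = 16608.30961
Perpetuity value at year 6: €10,900.00 / 0.077 = 141558.44156
PV of perpetuity: 141558.44156 / (1+0.077)^6 = 90707.15653
Total PV = 16608.30961 + 90707.15653 = 107315.46614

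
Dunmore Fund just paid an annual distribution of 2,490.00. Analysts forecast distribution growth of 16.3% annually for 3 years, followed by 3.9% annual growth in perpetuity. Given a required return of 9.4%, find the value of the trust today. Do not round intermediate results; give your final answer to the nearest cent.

64964.36

D_1 = 2895.87000
D_2 = 3367.89681
D_3 = 3916.86399
Terminal value at year 3: TV = D_3×(1+g_2)/(r−g_2) = 4069.62169/0.055 = 73993.12156
P_0 = D_1/(1+r)^1 + D_2/(1+r)^2 + D_3/(1+r)^3 + TV/(1+r)^3
    = 2647.04753 + 2814.00026 + 2991.48290 + 56511.83159 = 64964.36228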